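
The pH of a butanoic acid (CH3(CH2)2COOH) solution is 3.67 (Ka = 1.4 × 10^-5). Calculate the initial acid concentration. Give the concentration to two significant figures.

[H+] = 10^(-3.67) = 2.14 × 10^-4 M = x
Ka = x²/(C₀ − x) ⇒ C₀ = x + x²/Ka
C₀ = 2.14 × 10^-4 + (2.14 × 10^-4)²/(1.4 × 10^-5) = 3.49 × 10^-3 M

C₀ = 3.5 × 10^-3 M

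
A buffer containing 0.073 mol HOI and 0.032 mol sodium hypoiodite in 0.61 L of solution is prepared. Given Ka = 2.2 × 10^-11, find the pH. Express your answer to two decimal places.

pH = 10.30

pKa = −log(2.2 × 10^-11) = 10.658
Using pH = pKa + log([base]/[acid]) with [base]/[acid] = 0.032/0.073:
pH = 10.658 + (-0.358) = 10.30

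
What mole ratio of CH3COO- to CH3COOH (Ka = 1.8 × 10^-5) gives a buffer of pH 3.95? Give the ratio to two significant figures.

ratio = 0.16

pKa = -log(1.8 × 10^-5) = 4.745
pH = pKa + log(r) ⇒ log(r) = 3.95 − 4.745 = -0.795
r = [CH3COO-]/[CH3COOH] = 10^(-0.795) = 0.16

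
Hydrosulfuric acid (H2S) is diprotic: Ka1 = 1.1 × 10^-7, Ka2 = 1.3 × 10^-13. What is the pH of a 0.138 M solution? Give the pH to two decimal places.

Ka1 ≫ Ka2, so treat the first dissociation as the only significant source of H+.
Ka1 = x²/(0.138 − x) = 1.1 × 10^-7
x ≈ √(1.1 × 10^-7 × 0.138) = 1.23 × 10^-4 M
pH = −log(1.23 × 10^-4) = 3.91

pH = 3.91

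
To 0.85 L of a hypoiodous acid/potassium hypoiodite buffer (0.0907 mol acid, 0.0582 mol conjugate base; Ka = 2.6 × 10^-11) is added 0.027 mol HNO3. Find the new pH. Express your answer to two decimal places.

After neutralization: n(HOI) = 0.118 mol, n(OI-) = 0.0312 mol.
pKa = −log(2.6 × 10^-11) = 10.585
pH = pKa + log(n_OI-/n_HOI) = 10.585 + log(0.0312/0.118) = 10.585 + (-0.578)

pH = 10.01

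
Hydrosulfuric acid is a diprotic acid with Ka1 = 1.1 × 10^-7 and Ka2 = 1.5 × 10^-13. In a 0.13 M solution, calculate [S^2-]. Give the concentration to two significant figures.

1.5 × 10^-13 M

First ionization gives [H+] ≈ [HS-] = 1.20 × 10^-4 M.
Second step: Ka2 = [H+][S^2-]/[HS-] ≈ [S^2-] (since [H+] ≈ [HS-]).
So [S^2-] ≈ Ka2.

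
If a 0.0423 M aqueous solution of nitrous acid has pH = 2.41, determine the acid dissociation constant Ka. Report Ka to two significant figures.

[H+] = 10^(-2.41) = 3.89 × 10^-3 M
At equilibrium [HA] = 0.0423 − 3.89 × 10^-3 = 3.84 × 10^-2 M
Ka = [H+][A-]/[HA] = (3.89 × 10^-3)² / 3.84 × 10^-2 = 3.9 × 10^-4

Ka = 3.9 × 10^-4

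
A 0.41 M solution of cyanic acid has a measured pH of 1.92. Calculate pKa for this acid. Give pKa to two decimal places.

pKa = 3.44

[H+] = 10^(-1.92) = 1.20 × 10^-2 M
At equilibrium [HA] = 0.41 − 1.20 × 10^-2 = 3.98 × 10^-1 M
Ka = [H+][A-]/[HA] = (1.20 × 10^-2)² / 3.98 × 10^-1 = 3.62 × 10^-4
pKa = -log(3.62 × 10^-4) = 3.44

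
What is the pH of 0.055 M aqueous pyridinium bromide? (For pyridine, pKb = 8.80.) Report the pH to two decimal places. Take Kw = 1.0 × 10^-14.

C5H5NH+ is the conjugate acid of the weak base C5H5N.
Kb = 10^(−8.80) = 1.58 × 10^-9
Ka = Kw/Kb = 1.0×10^-14 / 1.58 × 10^-9 = 6.33 × 10^-6
Ka = [H+]²/(0.055 − [H+]) = 6.33 × 10^-6
Since Ka ≪ C₀, [H+] ≈ √(Ka·C₀) = 5.90 × 10^-4 M.
([H+]/C₀ = 1.1% < 5%, so the approximation holds.)
pH = −log[H+] = −log(5.90 × 10^-4) = 3.23

pH = 3.23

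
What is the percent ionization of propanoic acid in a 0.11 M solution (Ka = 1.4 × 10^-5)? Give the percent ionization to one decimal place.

1.1%

CH3CH2COOH ⇌ CH3CH2COO- + H+; let x = [H+] at equilibrium.
x ≈ √(Ka·C₀) = √(1.4 × 10^-5 × 0.11) = 1.24 × 10^-3 M
% ionization = x/C₀ × 100% = 1.24 × 10^-3/0.11 × 100% = 1.1%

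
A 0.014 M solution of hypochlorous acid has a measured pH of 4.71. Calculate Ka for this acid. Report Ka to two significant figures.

Ka = 2.7 × 10^-8

[H+] = 10^(-4.71) = 1.95 × 10^-5 M
At equilibrium [HA] = 0.014 − 1.95 × 10^-5 = 1.40 × 10^-2 M
Ka = [H+][A-]/[HA] = (1.95 × 10^-5)² / 1.40 × 10^-2 = 2.7 × 10^-8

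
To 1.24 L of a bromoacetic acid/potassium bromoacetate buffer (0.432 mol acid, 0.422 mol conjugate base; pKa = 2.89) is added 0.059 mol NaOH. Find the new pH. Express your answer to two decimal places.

OH- converts BrCH2COOH to BrCH2COO-: BrCH2COOH → 0.373 mol, BrCH2COO- → 0.481 mol.
Henderson–Hasselbalch with mole ratio 0.481/0.373: pH = 2.89 + (+0.110)

pH = 3.00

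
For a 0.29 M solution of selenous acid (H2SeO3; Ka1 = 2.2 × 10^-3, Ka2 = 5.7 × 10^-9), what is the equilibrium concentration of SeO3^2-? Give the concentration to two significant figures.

5.7 × 10^-9 M

First ionization gives [H+] ≈ [HSeO3-] = 2.42 × 10^-2 M.
Second step: Ka2 = [H+][SeO3^2-]/[HSeO3-] ≈ [SeO3^2-] (since [H+] ≈ [HSeO3-]).
So [SeO3^2-] ≈ Ka2.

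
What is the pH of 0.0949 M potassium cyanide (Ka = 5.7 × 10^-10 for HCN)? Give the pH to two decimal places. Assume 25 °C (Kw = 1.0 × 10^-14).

pH = 11.11

CN- is the conjugate base of the weak acid HCN.
Kb = Kw/Ka = 1.0×10^-14 / 5.7 × 10^-10 = 1.75 × 10^-5
Kb = [OH-]²/(0.0949 − [OH-]) = 1.75 × 10^-5
Neglecting [OH-] in the denominator: [OH-] = √(1.75 × 10^-5 × 0.0949) = 1.29 × 10^-3 M
([OH-]/C₀ = 1.4% < 5%, so the approximation holds.)
pOH = −log(1.29 × 10^-3) = 2.89; pH = 14.00 − 2.89 = 11.11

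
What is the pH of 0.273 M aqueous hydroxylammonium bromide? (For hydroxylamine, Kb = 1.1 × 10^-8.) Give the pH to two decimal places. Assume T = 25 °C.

pH = 3.30

NH3OH+ is the conjugate acid of the weak base NH2OH.
Ka = Kw/Kb = 1.0×10^-14 / 1.1 × 10^-8 = 9.09 × 10^-7
Ka = [H+]²/(0.273 − [H+]) = 9.09 × 10^-7
Assume [H+] ≪ 0.273: [H+] ≈ √(9.09 × 10^-7 × 0.273) = 4.98 × 10^-4 M
Check: 0.18% ionized — well under 5%, approximation valid.
pH = −log(4.98 × 10^-4) = 3.30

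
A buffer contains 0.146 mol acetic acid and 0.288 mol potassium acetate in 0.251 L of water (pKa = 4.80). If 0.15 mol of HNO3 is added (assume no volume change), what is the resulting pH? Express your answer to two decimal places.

Added H+ converts CH3COO- to CH3COOH: CH3COOH → 0.296 mol, CH3COO- → 0.138 mol.
pH = pKa + log(n_CH3COO-/n_CH3COOH) = 4.80 + log(0.138/0.296) = 4.80 + (-0.331)

pH = 4.47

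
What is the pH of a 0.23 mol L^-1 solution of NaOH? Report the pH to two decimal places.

pH = 13.36

NaOH is a strong base; [OH-] = 0.23 M.
pOH = -log(0.23) = 0.64
pH = 14.00 - 0.64 = 13.36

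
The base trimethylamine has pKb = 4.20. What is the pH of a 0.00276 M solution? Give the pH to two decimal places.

(CH3)3N + H2O ⇌ (CH3)3NH+ + OH-
Kb = 10^(−4.20) = 6.31 × 10^-5
From the ICE table, Kb = [OH-]²/(0.00276 − [OH-]) = 6.31 × 10^-5.
Here C₀/Kb ≈ 43.7, so the small-[OH-] approximation fails. Use the quadratic:
[OH-] = (−Kb + √(Kb² + 4·Kb·C₀))/2 = 3.87 × 10^-4 M
pOH = −log(3.87 × 10^-4) = 3.41; pH = 14.00 − 3.41 = 10.59

pH = 10.59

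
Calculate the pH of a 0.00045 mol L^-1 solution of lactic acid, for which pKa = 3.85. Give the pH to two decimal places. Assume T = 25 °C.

pH = 3.72

CH3CH(OH)COOH ⇌ CH3CH(OH)COO- + H+
Ka = 10^(−3.85) = 1.41 × 10^-4
From the ICE table, Ka = [H+]²/(0.00045 − [H+]) = 1.41 × 10^-4.
[H+] is not negligible relative to C₀; solve [H+]² + 0.000141·[H+] − 6.35e-08 = 0.
[H+] = [−0.000141 + √(0.000141² + 2.54e-07)]/2 = 1.91 × 10^-4 M
pH = −log(1.91 × 10^-4) = 3.72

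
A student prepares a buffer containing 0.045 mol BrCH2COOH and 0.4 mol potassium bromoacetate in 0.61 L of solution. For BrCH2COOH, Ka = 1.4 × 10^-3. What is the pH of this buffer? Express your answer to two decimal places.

pKa = −log(1.4 × 10^-3) = 2.854
pH = pKa + log([A⁻]/[HA]) = 2.854 + log(0.4/0.045)
pH = 2.854 + (+0.949) = 3.80

pH = 3.80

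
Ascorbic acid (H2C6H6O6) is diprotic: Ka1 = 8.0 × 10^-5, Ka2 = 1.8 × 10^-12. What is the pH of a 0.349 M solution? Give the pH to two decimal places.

pH = 2.28

Ka1 ≫ Ka2, so treat the first dissociation as the only significant source of H+.
Ka1 = x²/(0.349 − x) = 8.0 × 10^-5
x ≈ √(8.0 × 10^-5 × 0.349) = 5.28 × 10^-3 M
pH = −log(5.28 × 10^-3) = 2.28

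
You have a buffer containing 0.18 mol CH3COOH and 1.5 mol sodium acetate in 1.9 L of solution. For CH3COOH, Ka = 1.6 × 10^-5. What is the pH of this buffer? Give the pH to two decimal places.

pKa = −log(1.6 × 10^-5) = 4.796
pH = pKa + log([A⁻]/[HA]) = 4.796 + log(1.5/0.18)
pH = 4.796 + (+0.921) = 5.72

pH = 5.72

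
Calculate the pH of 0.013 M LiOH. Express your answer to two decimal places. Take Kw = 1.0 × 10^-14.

LiOH is a strong base; [OH-] = 0.013 M.
pOH = -log(0.013) = 1.89
pH = 14.00 - 1.89 = 12.11

pH = 12.11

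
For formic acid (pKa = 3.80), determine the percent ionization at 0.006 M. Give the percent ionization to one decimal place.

15.0%

HCOOH ⇌ HCOO- + H+; let x = [H+] at equilibrium.
Ka = 10^(−3.80) = 1.58 × 10^-4
Ka = x²/(C₀ − x); solving the quadratic gives x = 8.98 × 10^-4 M.
% ionization = x/C₀ × 100% = 8.98 × 10^-4/0.006 × 100% = 15.0%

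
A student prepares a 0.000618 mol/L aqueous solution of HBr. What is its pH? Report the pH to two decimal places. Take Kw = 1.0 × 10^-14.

pH = 3.21

HBr is a strong acid and dissociates completely, so [H+] = 0.000618 M.
pH = -log(0.000618) = 3.21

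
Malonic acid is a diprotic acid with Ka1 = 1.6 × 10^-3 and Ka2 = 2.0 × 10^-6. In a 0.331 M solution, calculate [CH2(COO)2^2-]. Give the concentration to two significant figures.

2.0 × 10^-6 M

First ionization gives [H+] ≈ [CH2(COOH)COO-] = 2.22 × 10^-2 M.
Second step: Ka2 = [H+][CH2(COO)2^2-]/[CH2(COOH)COO-] ≈ [CH2(COO)2^2-] (since [H+] ≈ [CH2(COOH)COO-]).
So [CH2(COO)2^2-] ≈ Ka2.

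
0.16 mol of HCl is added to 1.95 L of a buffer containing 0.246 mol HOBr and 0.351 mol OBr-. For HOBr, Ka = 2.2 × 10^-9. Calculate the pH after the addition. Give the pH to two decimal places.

pH = 8.33

Added H+ converts OBr- to HOBr: HOBr → 0.406 mol, OBr- → 0.191 mol.
pKa = −log(2.2 × 10^-9) = 8.658
pH = pKa + log(n_OBr-/n_HOBr) = 8.658 + log(0.191/0.406) = 8.658 + (-0.327)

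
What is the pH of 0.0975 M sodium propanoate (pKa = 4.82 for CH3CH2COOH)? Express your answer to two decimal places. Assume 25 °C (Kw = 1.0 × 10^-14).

pH = 8.90

CH3CH2COO- is the conjugate base of the weak acid CH3CH2COOH.
Ka = 10^(−4.82) = 1.51 × 10^-5
Kb = Kw/Ka = 1.0×10^-14 / 1.51 × 10^-5 = 6.62 × 10^-10
Kb = [OH-]²/(0.0975 − [OH-]) = 6.62 × 10^-10
Assume [OH-] ≪ 0.0975: [OH-] ≈ √(6.62 × 10^-10 × 0.0975) = 8.03 × 10^-6 M
([OH-]/C₀ = 0.0082% < 5%, so the approximation holds.)
pOH = −log(8.03 × 10^-6) = 5.10; pH = 14.00 − 5.10 = 8.90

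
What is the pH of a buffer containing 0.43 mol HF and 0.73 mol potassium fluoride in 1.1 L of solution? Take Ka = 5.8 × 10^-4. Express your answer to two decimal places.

pH = 3.47

pKa = −log(5.8 × 10^-4) = 3.237
Henderson–Hasselbalch: pH = pKa + log([F-]/[HF]) = 3.237 + log(0.73/0.43)
pH = 3.237 + (+0.230) = 3.47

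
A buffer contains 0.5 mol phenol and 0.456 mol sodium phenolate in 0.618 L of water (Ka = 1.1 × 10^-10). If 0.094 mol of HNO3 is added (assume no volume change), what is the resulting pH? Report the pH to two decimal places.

pH = 9.74

Added H+ converts C6H5O- to C6H5OH: C6H5OH → 0.594 mol, C6H5O- → 0.362 mol.
pKa = −log(1.1 × 10^-10) = 9.959
pH = pKa + log([A⁻]/[HA]) = 9.959 + log(0.362/0.594) = 9.959 -0.215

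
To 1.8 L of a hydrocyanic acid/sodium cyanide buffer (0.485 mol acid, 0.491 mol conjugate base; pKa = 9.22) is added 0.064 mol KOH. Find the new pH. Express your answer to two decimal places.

After neutralization: n(HCN) = 0.421 mol, n(CN-) = 0.555 mol.
Henderson–Hasselbalch with mole ratio 0.555/0.421: pH = 9.22 + (+0.120)

pH = 9.34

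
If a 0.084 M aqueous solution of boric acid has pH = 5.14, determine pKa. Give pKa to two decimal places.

[H+] = 10^(-5.14) = 7.24 × 10^-6 M
At equilibrium [HA] = 0.084 − 7.24 × 10^-6 = 8.40 × 10^-2 M
Ka = [H+][A-]/[HA] = (7.24 × 10^-6)² / 8.40 × 10^-2 = 6.24 × 10^-10
pKa = -log(6.24 × 10^-10) = 9.20

pKa = 9.20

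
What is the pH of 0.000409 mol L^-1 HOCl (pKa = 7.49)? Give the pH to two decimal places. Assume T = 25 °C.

HOCl ⇌ OCl- + H+
Ka = 10^(−7.49) = 3.24 × 10^-8
Ka = [H+]²/(0.000409 − [H+]) = 3.24 × 10^-8
Neglecting [H+] in the denominator: [H+] = √(3.24 × 10^-8 × 0.000409) = 3.64 × 10^-6 M
([H+]/C₀ = 0.89% < 5%, so the approximation holds.)
pH = −log[H+] = −log(3.64 × 10^-6) = 5.44

pH = 5.44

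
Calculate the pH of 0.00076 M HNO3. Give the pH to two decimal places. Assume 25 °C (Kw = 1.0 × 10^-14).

pH = 3.12

HNO3 is a strong acid and dissociates completely, so [H+] = 0.00076 M.
pH = -log(0.00076) = 3.12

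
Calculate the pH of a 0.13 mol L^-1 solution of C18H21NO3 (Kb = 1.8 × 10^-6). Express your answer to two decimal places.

C18H21NO3 + H2O ⇌ C18H22NO3+ + OH-
Kb = x²/(0.13 − x) = 1.8 × 10^-6
Neglecting x in the denominator: x = √(1.8 × 10^-6 × 0.13) = 4.84 × 10^-4 M
(x/C₀ = 0.37% < 5%, so the approximation holds.)
pOH = −log(4.84 × 10^-4) = 3.32; pH = 14.00 − 3.32 = 10.68

pH = 10.68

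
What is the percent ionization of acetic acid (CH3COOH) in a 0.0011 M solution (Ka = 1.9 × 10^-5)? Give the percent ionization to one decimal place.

12.3%

CH3COOH ⇌ CH3COO- + H+; let x = [H+] at equilibrium.
Solve x² + 1.9e-05x − 2.09e-08 = 0 → x = 1.35 × 10^-4 M
Fraction ionized = 1.35 × 10^-4 / 0.0011 = 0.1227 → 12.3%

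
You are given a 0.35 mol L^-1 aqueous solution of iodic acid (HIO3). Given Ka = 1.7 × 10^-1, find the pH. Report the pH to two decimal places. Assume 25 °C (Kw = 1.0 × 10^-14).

pH = 0.76

HIO3 ⇌ IO3- + H+
From the ICE table, Ka = x²/(0.35 − x) = 1.7 × 10^-1.
The 5% rule fails; solving x² + Ka·x − Ka·C₀ = 0 exactly:
x = [−0.17 + √(0.17² + 0.238)]/2 = 1.73 × 10^-1 M
pH = −log(1.73 × 10^-1) = 0.76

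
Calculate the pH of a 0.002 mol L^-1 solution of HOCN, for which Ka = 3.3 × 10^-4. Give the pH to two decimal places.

HOCN ⇌ OCN- + H+
Let x = [H+] at equilibrium. Ka = x²/(0.002 − x).
The 5% rule fails; solving x² + Ka·x − Ka·C₀ = 0 exactly:
x = (−Ka + √(Ka² + 4·Ka·C₀))/2 = 6.64 × 10^-4 M
pH = −log[H+] = −log(6.64 × 10^-4) = 3.18

pH = 3.18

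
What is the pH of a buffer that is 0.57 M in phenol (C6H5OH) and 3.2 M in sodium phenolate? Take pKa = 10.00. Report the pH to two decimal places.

pH = pKa + log([A⁻]/[HA]) = 10.00 + log(3.2/0.57)
pH = 10.00 + (+0.749) = 10.75

pH = 10.75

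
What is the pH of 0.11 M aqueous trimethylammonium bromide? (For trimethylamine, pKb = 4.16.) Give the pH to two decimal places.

pH = 5.40

(CH3)3NH+ is the conjugate acid of the weak base (CH3)3N.
Kb = 10^(−4.16) = 6.92 × 10^-5
Ka = Kw/Kb = 1.0×10^-14 / 6.92 × 10^-5 = 1.45 × 10^-10
From the ICE table, Ka = x²/(0.11 − x) = 1.45 × 10^-10.
Since Ka ≪ C₀, x ≈ √(Ka·C₀) = 3.99 × 10^-6 M.
(x/C₀ = 0.0036% < 5%, so the approximation holds.)
pH = −log[H+] = −log(3.99 × 10^-6) = 5.40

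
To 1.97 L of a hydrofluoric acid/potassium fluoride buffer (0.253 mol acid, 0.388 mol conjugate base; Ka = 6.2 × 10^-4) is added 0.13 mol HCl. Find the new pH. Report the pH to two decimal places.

After neutralization: n(HF) = 0.383 mol, n(F-) = 0.258 mol.
pKa = −log(6.2 × 10^-4) = 3.208
Henderson–Hasselbalch with mole ratio 0.258/0.383: pH = 3.208 + (-0.172)

pH = 3.04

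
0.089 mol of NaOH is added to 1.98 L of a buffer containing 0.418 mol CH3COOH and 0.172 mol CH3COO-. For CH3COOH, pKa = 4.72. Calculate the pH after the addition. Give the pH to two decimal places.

pH = 4.62

OH- converts CH3COOH to CH3COO-: CH3COOH → 0.329 mol, CH3COO- → 0.261 mol.
pH = pKa + log([A⁻]/[HA]) = 4.72 + log(0.261/0.329) = 4.72 -0.101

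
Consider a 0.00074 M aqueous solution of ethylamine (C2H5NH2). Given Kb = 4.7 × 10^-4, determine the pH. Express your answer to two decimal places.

C2H5NH2 + H2O ⇌ C2H5NH3+ + OH-
Let x = [OH-] at equilibrium. Kb = x²/(0.00074 − x).
Here C₀/Kb ≈ 1.57, so the small-x approximation fails. Use the quadratic:
x = (−Kb + √(Kb² + 4·Kb·C₀))/2 = 4.00 × 10^-4 M
pOH = −log(4.00 × 10^-4) = 3.40; pH = 14.00 − 3.40 = 10.60

pH = 10.60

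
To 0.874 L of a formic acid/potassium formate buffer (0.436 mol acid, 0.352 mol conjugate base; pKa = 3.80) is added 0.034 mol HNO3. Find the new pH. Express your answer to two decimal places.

pH = 3.63

After neutralization: n(HCOOH) = 0.47 mol, n(HCOO-) = 0.318 mol.
pH = pKa + log(n_HCOO-/n_HCOOH) = 3.80 + log(0.318/0.47) = 3.80 + (-0.170)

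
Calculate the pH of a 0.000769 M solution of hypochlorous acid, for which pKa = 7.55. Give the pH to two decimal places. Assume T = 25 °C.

pH = 5.33

HOCl ⇌ OCl- + H+
Ka = 10^(−7.55) = 2.82 × 10^-8
Let x = [H+] at equilibrium. Ka = x²/(0.000769 − x).
Since Ka ≪ C₀, x ≈ √(Ka·C₀) = 4.66 × 10^-6 M.
pH = −log(4.66 × 10^-6) = 5.33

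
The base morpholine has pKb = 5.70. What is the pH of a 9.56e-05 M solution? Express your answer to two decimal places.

C4H8ONH + H2O ⇌ C4H8ONH2+ + OH-
Kb = 10^(−5.70) = 2.00 × 10^-6
From the ICE table, Kb = [OH-]²/(9.56e-05 − [OH-]) = 2.00 × 10^-6.
[OH-] is not negligible relative to C₀; solve [OH-]² + 2e-06·[OH-] − 1.91e-10 = 0.
[OH-] = [−2e-06 + √(2e-06² + 7.65e-10)]/2 = 1.29 × 10^-5 M
pOH = 4.89, so pH = 14.00 − pOH = 9.11

pH = 9.11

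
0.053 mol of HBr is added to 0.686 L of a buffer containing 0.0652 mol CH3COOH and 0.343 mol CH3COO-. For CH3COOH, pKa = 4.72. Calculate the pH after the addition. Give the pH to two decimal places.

pH = 5.11

After neutralization: n(CH3COOH) = 0.118 mol, n(CH3COO-) = 0.29 mol.
pH = pKa + log(n_CH3COO-/n_CH3COOH) = 4.72 + log(0.29/0.118) = 4.72 + (+0.391)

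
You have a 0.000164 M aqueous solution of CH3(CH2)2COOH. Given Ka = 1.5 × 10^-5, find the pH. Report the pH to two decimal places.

pH = 4.37

CH3(CH2)2COOH ⇌ CH3(CH2)2COO- + H+
Ka = [H+]²/(0.000164 − [H+]) = 1.5 × 10^-5
The 5% rule fails; solving [H+]² + Ka·[H+] − Ka·C₀ = 0 exactly:
[H+] = [−1.5e-05 + √(1.5e-05² + 9.84e-09)]/2 = 4.27 × 10^-5 M
pH = −log[H+] = −log(4.27 × 10^-5) = 4.37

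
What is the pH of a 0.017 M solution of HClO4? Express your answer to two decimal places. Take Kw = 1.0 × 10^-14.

pH = 1.77

HClO4 is a strong acid and dissociates completely, so [H+] = 0.017 M.
pH = -log(0.017) = 1.77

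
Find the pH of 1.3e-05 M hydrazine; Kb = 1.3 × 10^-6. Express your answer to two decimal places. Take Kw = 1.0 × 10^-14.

pH = 8.55

N2H4 + H2O ⇌ N2H5+ + OH-
Kb = [OH-]²/(1.3e-05 − [OH-]) = 1.3 × 10^-6
The 5% rule fails; solving [OH-]² + Kb·[OH-] − Kb·C₀ = 0 exactly:
[OH-] = (−Kb + √(Kb² + 4·Kb·C₀))/2 = 3.51 × 10^-6 M
pOH = −log(3.51 × 10^-6) = 5.45; pH = 14.00 − 5.45 = 8.55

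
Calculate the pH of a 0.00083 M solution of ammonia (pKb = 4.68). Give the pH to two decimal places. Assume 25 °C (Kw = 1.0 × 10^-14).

NH3 + H2O ⇌ NH4+ + OH-
Kb = 10^(−4.68) = 2.09 × 10^-5
Kb = x²/(0.00083 − x) = 2.09 × 10^-5
The 5% rule fails; solving x² + Kb·x − Kb·C₀ = 0 exactly:
x = [−2.09e-05 + √(2.09e-05² + 6.94e-08)]/2 = 1.22 × 10^-4 M
pOH = 3.91, so pH = 14.00 − pOH = 10.09

pH = 10.09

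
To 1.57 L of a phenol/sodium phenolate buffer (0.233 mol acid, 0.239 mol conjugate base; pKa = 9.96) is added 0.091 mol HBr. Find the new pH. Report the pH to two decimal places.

After neutralization: n(C6H5OH) = 0.324 mol, n(C6H5O-) = 0.148 mol.
pH = pKa + log([A⁻]/[HA]) = 9.96 + log(0.148/0.324) = 9.96 -0.340

pH = 9.62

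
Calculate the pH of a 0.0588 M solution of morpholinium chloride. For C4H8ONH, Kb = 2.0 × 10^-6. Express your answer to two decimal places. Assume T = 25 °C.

pH = 4.77

C4H8ONH2+ is the conjugate acid of the weak base C4H8ONH.
Ka = Kw/Kb = 1.0×10^-14 / 2.0 × 10^-6 = 5.00 × 10^-9
From the ICE table, Ka = x²/(0.0588 − x) = 5.00 × 10^-9.
Neglecting x in the denominator: x = √(5.00 × 10^-9 × 0.0588) = 1.71 × 10^-5 M
(x/C₀ = 0.029% < 5%, so the approximation holds.)
pH = −log(1.71 × 10^-5) = 4.77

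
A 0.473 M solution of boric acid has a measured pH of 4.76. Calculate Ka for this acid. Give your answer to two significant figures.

[H+] = 10^(-4.76) = 1.74 × 10^-5 M
At equilibrium [HA] = 0.473 − 1.74 × 10^-5 = 4.73 × 10^-1 M
Ka = [H+][A-]/[HA] = (1.74 × 10^-5)² / 4.73 × 10^-1 = 6.4 × 10^-10

Ka = 6.4 × 10^-10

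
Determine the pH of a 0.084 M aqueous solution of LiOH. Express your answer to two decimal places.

pH = 12.92

LiOH is a strong base; [OH-] = 0.084 M.
pOH = -log(0.084) = 1.08
pH = 14.00 - 1.08 = 12.92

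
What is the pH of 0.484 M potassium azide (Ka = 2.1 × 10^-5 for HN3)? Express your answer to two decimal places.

N3- is the conjugate base of the weak acid HN3.
Kb = Kw/Ka = 1.0×10^-14 / 2.1 × 10^-5 = 4.76 × 10^-10
Kb = x²/(0.484 − x) = 4.76 × 10^-10
Assume x ≪ 0.484: x ≈ √(4.76 × 10^-10 × 0.484) = 1.52 × 10^-5 M
Check: 0.0031% ionized — well under 5%, approximation valid.
pOH = −log(1.52 × 10^-5) = 4.82; pH = 14.00 − 4.82 = 9.18

pH = 9.18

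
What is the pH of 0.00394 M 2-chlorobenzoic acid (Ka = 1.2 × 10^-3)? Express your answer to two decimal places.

pH = 2.78

ClC6H4COOH ⇌ ClC6H4COO- + H+
Let x = [H+] at equilibrium. Ka = x²/(0.00394 − x).
x is not negligible relative to C₀; solve x² + 0.0012·x − 4.73e-06 = 0.
x = [−0.0012 + √(0.0012² + 1.89e-05)]/2 = 1.66 × 10^-3 M
pH = −log[H+] = −log(1.66 × 10^-3) = 2.78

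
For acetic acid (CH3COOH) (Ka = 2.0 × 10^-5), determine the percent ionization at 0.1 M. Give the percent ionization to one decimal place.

CH3COOH ⇌ CH3COO- + H+; let x = [H+] at equilibrium.
x ≈ √(Ka·C₀) = √(2.0 × 10^-5 × 0.1) = 1.41 × 10^-3 M
Fraction ionized = 1.41 × 10^-3 / 0.1 = 0.0141 → 1.4%

1.4%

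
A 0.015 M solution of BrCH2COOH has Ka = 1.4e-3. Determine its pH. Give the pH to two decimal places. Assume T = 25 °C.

BrCH2COOH ⇌ BrCH2COO- + H+
Ka = x²/(0.015 − x) = 1.4 × 10^-3
The 5% rule fails; solving x² + Ka·x − Ka·C₀ = 0 exactly:
x = (−Ka + √(Ka² + 4·Ka·C₀))/2 = 3.94 × 10^-3 M
pH = −log(3.94 × 10^-3) = 2.40

pH = 2.40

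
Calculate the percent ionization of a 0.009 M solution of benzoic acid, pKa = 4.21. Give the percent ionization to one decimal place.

7.9%

C6H5COOH ⇌ C6H5COO- + H+; let x = [H+] at equilibrium.
Ka = 10^(−4.21) = 6.17 × 10^-5
Solve x² + 6.17e-05x − 5.55e-07 = 0 → x = 7.15 × 10^-4 M
% ionization = x/C₀ × 100% = 7.15 × 10^-4/0.009 × 100% = 7.9%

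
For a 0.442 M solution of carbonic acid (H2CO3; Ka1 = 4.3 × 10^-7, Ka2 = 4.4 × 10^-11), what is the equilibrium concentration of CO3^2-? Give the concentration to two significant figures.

First ionization gives [H+] ≈ [HCO3-] = 4.36 × 10^-4 M.
Second step: Ka2 = [H+][CO3^2-]/[HCO3-] ≈ [CO3^2-] (since [H+] ≈ [HCO3-]).
So [CO3^2-] ≈ Ka2.

4.4 × 10^-11 M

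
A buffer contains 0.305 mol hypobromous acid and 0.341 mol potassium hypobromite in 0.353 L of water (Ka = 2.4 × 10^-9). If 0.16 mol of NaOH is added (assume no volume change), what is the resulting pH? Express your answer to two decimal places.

pH = 9.16

OH- converts HOBr to OBr-: HOBr → 0.145 mol, OBr- → 0.501 mol.
pKa = −log(2.4 × 10^-9) = 8.620
Henderson–Hasselbalch with mole ratio 0.501/0.145: pH = 8.620 + (+0.538)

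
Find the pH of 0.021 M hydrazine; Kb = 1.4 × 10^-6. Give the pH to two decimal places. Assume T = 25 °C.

pH = 10.23

N2H4 + H2O ⇌ N2H5+ + OH-
Kb = [OH-]²/(0.021 − [OH-]) = 1.4 × 10^-6
Assume [OH-] ≪ 0.021: [OH-] ≈ √(1.4 × 10^-6 × 0.021) = 1.71 × 10^-4 M
pOH = −log(1.71 × 10^-4) = 3.77; pH = 14.00 − 3.77 = 10.23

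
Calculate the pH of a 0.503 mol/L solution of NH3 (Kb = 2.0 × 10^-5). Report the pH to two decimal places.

NH3 + H2O ⇌ NH4+ + OH-
From the ICE table, Kb = [OH-]²/(0.503 − [OH-]) = 2.0 × 10^-5.
Assume [OH-] ≪ 0.503: [OH-] ≈ √(2.0 × 10^-5 × 0.503) = 3.17 × 10^-3 M
Check: 0.63% ionized — well under 5%, approximation valid.
pOH = 2.50, so pH = 14.00 − pOH = 11.50

pH = 11.50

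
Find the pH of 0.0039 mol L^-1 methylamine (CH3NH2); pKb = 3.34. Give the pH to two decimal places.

CH3NH2 + H2O ⇌ CH3NH3+ + OH-
Kb = 10^(−3.34) = 4.57 × 10^-4
Kb = x²/(0.0039 − x) = 4.57 × 10^-4
The 5% rule fails; solving x² + Kb·x − Kb·C₀ = 0 exactly:
x = [−0.000457 + √(0.000457² + 7.13e-06)]/2 = 1.13 × 10^-3 M
pOH = 2.95, so pH = 14.00 − pOH = 11.05

pH = 11.05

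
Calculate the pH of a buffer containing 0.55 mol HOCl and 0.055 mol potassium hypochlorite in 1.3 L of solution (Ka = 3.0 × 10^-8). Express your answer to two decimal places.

pKa = −log(3.0 × 10^-8) = 7.523
Using pH = pKa + log([base]/[acid]) with [base]/[acid] = 0.055/0.55:
pH = 7.523 + (-1.000) = 6.52

pH = 6.52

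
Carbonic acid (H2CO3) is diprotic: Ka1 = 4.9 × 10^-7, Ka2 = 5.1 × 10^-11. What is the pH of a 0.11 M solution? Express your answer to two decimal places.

pH = 3.63

Ka1 ≫ Ka2, so treat the first dissociation as the only significant source of H+.
Ka1 = x²/(0.11 − x) = 4.9 × 10^-7
x ≈ √(4.9 × 10^-7 × 0.11) = 2.32 × 10^-4 M
pH = −log(2.32 × 10^-4) = 3.63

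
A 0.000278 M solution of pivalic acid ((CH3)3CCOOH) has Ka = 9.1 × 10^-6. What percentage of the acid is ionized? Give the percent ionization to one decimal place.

16.5%

(CH3)3CCOOH ⇌ (CH3)3CCOO- + H+; let x = [H+] at equilibrium.
Ka = x²/(C₀ − x); solving the quadratic gives x = 4.60 × 10^-5 M.
% ionization = x/C₀ × 100% = 4.60 × 10^-5/0.000278 × 100% = 16.5%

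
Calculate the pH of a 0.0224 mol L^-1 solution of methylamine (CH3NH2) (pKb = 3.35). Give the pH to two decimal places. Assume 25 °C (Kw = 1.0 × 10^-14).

CH3NH2 + H2O ⇌ CH3NH3+ + OH-
Kb = 10^(−3.35) = 4.47 × 10^-4
From the ICE table, Kb = [OH-]²/(0.0224 − [OH-]) = 4.47 × 10^-4.
Here C₀/Kb ≈ 50.1, so the small-[OH-] approximation fails. Use the quadratic:
[OH-] = [−0.000447 + √(0.000447² + 4.01e-05)]/2 = 2.95 × 10^-3 M
pOH = −log(2.95 × 10^-3) = 2.53; pH = 14.00 − 2.53 = 11.47

pH = 11.47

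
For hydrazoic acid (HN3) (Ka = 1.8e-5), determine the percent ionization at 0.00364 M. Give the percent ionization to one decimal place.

HN3 ⇌ N3- + H+; let x = [H+] at equilibrium.
Ka = x²/(C₀ − x); solving the quadratic gives x = 2.47 × 10^-4 M.
Fraction ionized = 2.47 × 10^-4 / 0.00364 = 0.0679 → 6.8%

6.8%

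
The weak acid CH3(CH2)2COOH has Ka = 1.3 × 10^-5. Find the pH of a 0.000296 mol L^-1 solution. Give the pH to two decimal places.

CH3(CH2)2COOH ⇌ CH3(CH2)2COO- + H+
Ka = x²/(0.000296 − x) = 1.3 × 10^-5
Here C₀/Ka ≈ 22.8, so the small-x approximation fails. Use the quadratic:
x = (−Ka + √(Ka² + 4·Ka·C₀))/2 = 5.59 × 10^-5 M
pH = −log(5.59 × 10^-5) = 4.25

pH = 4.25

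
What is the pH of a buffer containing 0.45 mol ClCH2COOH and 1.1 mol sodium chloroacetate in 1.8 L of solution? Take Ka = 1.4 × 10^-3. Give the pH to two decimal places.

pH = 3.24

pKa = −log(1.4 × 10^-3) = 2.854
Henderson–Hasselbalch: pH = pKa + log([ClCH2COO-]/[ClCH2COOH]) = 2.854 + log(1.1/0.45)
pH = 2.854 + (+0.388) = 3.24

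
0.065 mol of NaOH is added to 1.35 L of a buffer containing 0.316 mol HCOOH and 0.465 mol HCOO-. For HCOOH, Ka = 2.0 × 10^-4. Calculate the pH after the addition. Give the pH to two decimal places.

After neutralization: n(HCOOH) = 0.251 mol, n(HCOO-) = 0.53 mol.
pKa = −log(2.0 × 10^-4) = 3.699
Henderson–Hasselbalch with mole ratio 0.53/0.251: pH = 3.699 + (+0.325)

pH = 4.02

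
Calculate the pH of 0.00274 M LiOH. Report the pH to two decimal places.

pH = 11.44

LiOH is a strong base; [OH-] = 0.00274 M.
pOH = -log(0.00274) = 2.56
pH = 14.00 - 2.56 = 11.44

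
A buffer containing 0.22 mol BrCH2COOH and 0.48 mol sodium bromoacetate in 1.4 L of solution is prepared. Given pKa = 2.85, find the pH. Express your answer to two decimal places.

pH = 3.19

Using pH = pKa + log([base]/[acid]) with [base]/[acid] = 0.48/0.22:
pH = 2.85 + (+0.339) = 3.19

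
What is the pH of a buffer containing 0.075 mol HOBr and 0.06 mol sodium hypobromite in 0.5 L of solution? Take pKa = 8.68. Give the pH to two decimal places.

Henderson–Hasselbalch: pH = pKa + log([OBr-]/[HOBr]) = 8.68 + log(0.06/0.075)
pH = 8.68 + (-0.097) = 8.58

pH = 8.58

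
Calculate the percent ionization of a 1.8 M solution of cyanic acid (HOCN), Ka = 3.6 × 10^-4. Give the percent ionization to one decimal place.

1.4%

HOCN ⇌ OCN- + H+; let x = [H+] at equilibrium.
x ≈ √(Ka·C₀) = √(3.6 × 10^-4 × 1.8) = 2.55 × 10^-2 M
Fraction ionized = 2.55 × 10^-2 / 1.8 = 0.0142 → 1.4%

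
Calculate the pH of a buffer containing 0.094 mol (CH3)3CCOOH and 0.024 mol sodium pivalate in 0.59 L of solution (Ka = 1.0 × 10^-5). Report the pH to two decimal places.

pH = 4.41

pKa = −log(1.0 × 10^-5) = 5.000
Using pH = pKa + log([base]/[acid]) with [base]/[acid] = 0.024/0.094:
pH = 5.000 + (-0.593) = 4.41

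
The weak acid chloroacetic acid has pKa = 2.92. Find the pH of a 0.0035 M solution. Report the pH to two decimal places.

ClCH2COOH ⇌ ClCH2COO- + H+
Ka = 10^(−2.92) = 1.20 × 10^-3
From the ICE table, Ka = x²/(0.0035 − x) = 1.20 × 10^-3.
x is not negligible relative to C₀; solve x² + 0.0012·x − 4.2e-06 = 0.
x = (−Ka + √(Ka² + 4·Ka·C₀))/2 = 1.54 × 10^-3 M
pH = −log(1.54 × 10^-3) = 2.81

pH = 2.81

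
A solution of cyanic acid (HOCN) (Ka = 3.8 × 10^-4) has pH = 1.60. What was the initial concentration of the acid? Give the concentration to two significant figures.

C₀ = 1.7 M

[H+] = 10^(-1.60) = 2.51 × 10^-2 M = x
Ka = x²/(C₀ − x) ⇒ C₀ = x + x²/Ka
C₀ = 2.51 × 10^-2 + (2.51 × 10^-2)²/(3.8 × 10^-4) = 1.68 M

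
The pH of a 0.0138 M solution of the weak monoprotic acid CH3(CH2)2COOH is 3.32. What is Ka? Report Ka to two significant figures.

[H+] = 10^(-3.32) = 4.79 × 10^-4 M
At equilibrium [HA] = 0.0138 − 4.79 × 10^-4 = 1.33 × 10^-2 M
Ka = [H+][A-]/[HA] = (4.79 × 10^-4)² / 1.33 × 10^-2 = 1.7 × 10^-5

Ka = 1.7 × 10^-5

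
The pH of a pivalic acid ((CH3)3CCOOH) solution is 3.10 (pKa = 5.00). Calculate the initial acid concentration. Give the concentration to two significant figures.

[H+] = 10^(-3.10) = 7.94 × 10^-4 M = x
Ka = 10^(−5.00) = 1.00 × 10^-5
Ka = x²/(C₀ − x) ⇒ C₀ = x + x²/Ka
C₀ = 7.94 × 10^-4 + (7.94 × 10^-4)²/(1.00 × 10^-5) = 6.38 × 10^-2 M

C₀ = 6.4 × 10^-2 M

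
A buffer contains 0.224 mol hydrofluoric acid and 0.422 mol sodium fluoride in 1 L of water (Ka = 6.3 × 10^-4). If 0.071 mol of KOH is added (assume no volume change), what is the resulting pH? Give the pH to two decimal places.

OH- converts HF to F-: HF → 0.153 mol, F- → 0.493 mol.
pKa = −log(6.3 × 10^-4) = 3.201
pH = pKa + log([A⁻]/[HA]) = 3.201 + log(0.493/0.153) = 3.201 +0.508

pH = 3.71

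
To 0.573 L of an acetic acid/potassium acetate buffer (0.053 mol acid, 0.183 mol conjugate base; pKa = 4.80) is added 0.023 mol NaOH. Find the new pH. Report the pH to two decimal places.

pH = 5.64

After neutralization: n(CH3COOH) = 0.03 mol, n(CH3COO-) = 0.206 mol.
pH = pKa + log(n_CH3COO-/n_CH3COOH) = 4.80 + log(0.206/0.03) = 4.80 + (+0.837)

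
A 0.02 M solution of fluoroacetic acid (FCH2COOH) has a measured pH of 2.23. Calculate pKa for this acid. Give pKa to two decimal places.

pKa = 2.61

[H+] = 10^(-2.23) = 5.89 × 10^-3 M
At equilibrium [HA] = 0.02 − 5.89 × 10^-3 = 1.41 × 10^-2 M
Ka = [H+][A-]/[HA] = (5.89 × 10^-3)² / 1.41 × 10^-2 = 2.46 × 10^-3
pKa = -log(2.46 × 10^-3) = 2.61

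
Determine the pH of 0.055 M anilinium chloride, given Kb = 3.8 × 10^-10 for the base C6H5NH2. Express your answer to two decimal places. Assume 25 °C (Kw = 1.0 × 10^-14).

pH = 2.92

C6H5NH3+ is the conjugate acid of the weak base C6H5NH2.
Ka = Kw/Kb = 1.0×10^-14 / 3.8 × 10^-10 = 2.63 × 10^-5
From the ICE table, Ka = x²/(0.055 − x) = 2.63 × 10^-5.
Neglecting x in the denominator: x = √(2.63 × 10^-5 × 0.055) = 1.20 × 10^-3 M
Check: 2.2% ionized — well under 5%, approximation valid.
pH = −log[H+] = −log(1.20 × 10^-3) = 2.92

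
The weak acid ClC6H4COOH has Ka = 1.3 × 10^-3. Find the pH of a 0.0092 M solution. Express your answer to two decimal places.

pH = 2.54

ClC6H4COOH ⇌ ClC6H4COO- + H+
Ka = [H+]²/(0.0092 − [H+]) = 1.3 × 10^-3
[H+] is not negligible relative to C₀; solve [H+]² + 0.0013·[H+] − 1.2e-05 = 0.
[H+] = (−Ka + √(Ka² + 4·Ka·C₀))/2 = 2.87 × 10^-3 M
pH = −log[H+] = −log(2.87 × 10^-3) = 2.54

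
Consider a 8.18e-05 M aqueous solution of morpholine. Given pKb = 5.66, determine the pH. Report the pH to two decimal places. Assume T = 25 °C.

pH = 9.09

C4H8ONH + H2O ⇌ C4H8ONH2+ + OH-
Kb = 10^(−5.66) = 2.19 × 10^-6
From the ICE table, Kb = [OH-]²/(8.18e-05 − [OH-]) = 2.19 × 10^-6.
Here C₀/Kb ≈ 37.4, so the small-[OH-] approximation fails. Use the quadratic:
[OH-] = (−Kb + √(Kb² + 4·Kb·C₀))/2 = 1.23 × 10^-5 M
pOH = −log(1.23 × 10^-5) = 4.91; pH = 14.00 − 4.91 = 9.09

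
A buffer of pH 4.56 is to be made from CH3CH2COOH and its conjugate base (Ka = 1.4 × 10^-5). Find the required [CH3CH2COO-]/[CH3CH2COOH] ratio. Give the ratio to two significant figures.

pKa = -log(1.4 × 10^-5) = 4.854
pH = pKa + log(r) ⇒ log(r) = 4.56 − 4.854 = -0.294
r = [CH3CH2COO-]/[CH3CH2COOH] = 10^(-0.294) = 0.508

ratio = 0.51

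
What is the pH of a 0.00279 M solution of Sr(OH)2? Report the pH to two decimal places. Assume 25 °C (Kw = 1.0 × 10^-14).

Sr(OH)2 is a strong base (each formula unit releases 2 OH-); [OH-] = 0.00558 M.
pOH = -log(0.00558) = 2.25
pH = 14.00 - 2.25 = 11.75

pH = 11.75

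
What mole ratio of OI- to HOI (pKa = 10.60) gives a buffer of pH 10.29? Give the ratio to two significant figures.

ratio = 0.49

pH = pKa + log(r) ⇒ log(r) = 10.29 − 10.60 = -0.31
r = [OI-]/[HOI] = 10^(-0.31) = 0.49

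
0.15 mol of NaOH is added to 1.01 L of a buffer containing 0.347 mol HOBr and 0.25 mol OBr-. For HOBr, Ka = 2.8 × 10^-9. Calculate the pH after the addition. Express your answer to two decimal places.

pH = 8.86

After neutralization: n(HOBr) = 0.197 mol, n(OBr-) = 0.4 mol.
pKa = −log(2.8 × 10^-9) = 8.553
pH = pKa + log([A⁻]/[HA]) = 8.553 + log(0.4/0.197) = 8.553 +0.308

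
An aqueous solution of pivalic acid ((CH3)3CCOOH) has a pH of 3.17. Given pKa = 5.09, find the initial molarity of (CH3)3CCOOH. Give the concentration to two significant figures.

C₀ = 5.7 × 10^-2 M

[H+] = 10^(-3.17) = 6.76 × 10^-4 M = x
Ka = 10^(−5.09) = 8.13 × 10^-6
Ka = x²/(C₀ − x) ⇒ C₀ = x + x²/Ka
C₀ = 6.76 × 10^-4 + (6.76 × 10^-4)²/(8.13 × 10^-6) = 5.69 × 10^-2 M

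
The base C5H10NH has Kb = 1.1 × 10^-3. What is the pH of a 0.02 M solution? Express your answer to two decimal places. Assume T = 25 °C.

pH = 11.62

C5H10NH + H2O ⇌ C5H10NH2+ + OH-
Kb = x²/(0.02 − x) = 1.1 × 10^-3
Here C₀/Kb ≈ 18.2, so the small-x approximation fails. Use the quadratic:
x = (−Kb + √(Kb² + 4·Kb·C₀))/2 = 4.17 × 10^-3 M
pOH = −log(4.17 × 10^-3) = 2.38; pH = 14.00 − 2.38 = 11.62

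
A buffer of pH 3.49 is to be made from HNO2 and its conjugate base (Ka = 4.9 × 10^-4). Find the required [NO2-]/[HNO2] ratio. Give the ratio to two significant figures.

ratio = 1.5

pKa = -log(4.9 × 10^-4) = 3.310
pH = pKa + log(r) ⇒ log(r) = 3.49 − 3.310 = +0.180
r = [NO2-]/[HNO2] = 10^(+0.180) = 1.51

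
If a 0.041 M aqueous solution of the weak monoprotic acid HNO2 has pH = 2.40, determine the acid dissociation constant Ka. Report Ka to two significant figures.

Ka = 4.3 × 10^-4

[H+] = 10^(-2.40) = 3.98 × 10^-3 M
At equilibrium [HA] = 0.041 − 3.98 × 10^-3 = 3.70 × 10^-2 M
Ka = [H+][A-]/[HA] = (3.98 × 10^-3)² / 3.70 × 10^-2 = 4.3 × 10^-4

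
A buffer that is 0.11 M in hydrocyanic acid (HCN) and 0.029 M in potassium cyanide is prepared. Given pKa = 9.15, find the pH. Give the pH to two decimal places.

pH = 8.57

Using pH = pKa + log([base]/[acid]) with [base]/[acid] = 0.029/0.11:
pH = 9.15 + (-0.579) = 8.57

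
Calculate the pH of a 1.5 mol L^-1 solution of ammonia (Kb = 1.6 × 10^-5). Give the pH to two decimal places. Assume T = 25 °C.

pH = 11.69

NH3 + H2O ⇌ NH4+ + OH-
Kb = x²/(1.5 − x) = 1.6 × 10^-5
Assume x ≪ 1.5: x ≈ √(1.6 × 10^-5 × 1.5) = 4.90 × 10^-3 M
pOH = 2.31, so pH = 14.00 − pOH = 11.69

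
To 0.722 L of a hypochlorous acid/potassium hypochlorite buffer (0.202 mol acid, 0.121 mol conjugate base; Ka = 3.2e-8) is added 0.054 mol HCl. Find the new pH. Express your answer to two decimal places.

Added H+ converts OCl- to HOCl: HOCl → 0.256 mol, OCl- → 0.067 mol.
pKa = −log(3.2 × 10^-8) = 7.495
pH = pKa + log(n_OCl-/n_HOCl) = 7.495 + log(0.067/0.256) = 7.495 + (-0.582)

pH = 6.91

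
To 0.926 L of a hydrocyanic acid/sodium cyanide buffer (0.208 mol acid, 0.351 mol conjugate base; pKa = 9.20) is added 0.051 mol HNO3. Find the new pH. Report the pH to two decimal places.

After neutralization: n(HCN) = 0.259 mol, n(CN-) = 0.3 mol.
pH = pKa + log(n_CN-/n_HCN) = 9.20 + log(0.3/0.259) = 9.20 + (+0.064)

pH = 9.26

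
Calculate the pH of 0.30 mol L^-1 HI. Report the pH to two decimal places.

HI is a strong acid and dissociates completely, so [H+] = 0.30 M.
pH = -log(0.3) = 0.52

pH = 0.52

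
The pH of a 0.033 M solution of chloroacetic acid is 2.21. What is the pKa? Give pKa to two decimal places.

[H+] = 10^(-2.21) = 6.17 × 10^-3 M
At equilibrium [HA] = 0.033 − 6.17 × 10^-3 = 2.68 × 10^-2 M
Ka = [H+][A-]/[HA] = (6.17 × 10^-3)² / 2.68 × 10^-2 = 1.42 × 10^-3
pKa = -log(1.42 × 10^-3) = 2.85

pKa = 2.85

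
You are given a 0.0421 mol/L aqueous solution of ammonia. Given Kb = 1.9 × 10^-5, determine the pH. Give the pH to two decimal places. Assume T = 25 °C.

pH = 10.95

NH3 + H2O ⇌ NH4+ + OH-
From the ICE table, Kb = x²/(0.0421 − x) = 1.9 × 10^-5.
Assume x ≪ 0.0421: x ≈ √(1.9 × 10^-5 × 0.0421) = 8.94 × 10^-4 M
Check: 2.1% ionized — well under 5%, approximation valid.
pOH = 3.05, so pH = 14.00 − pOH = 10.95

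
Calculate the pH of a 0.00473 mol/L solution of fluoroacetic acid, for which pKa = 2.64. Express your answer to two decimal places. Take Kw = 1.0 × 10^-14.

pH = 2.63

FCH2COOH ⇌ FCH2COO- + H+
Ka = 10^(−2.64) = 2.29 × 10^-3
Let x = [H+] at equilibrium. Ka = x²/(0.00473 − x).
The 5% rule fails; solving x² + Ka·x − Ka·C₀ = 0 exactly:
x = (−Ka + √(Ka² + 4·Ka·C₀))/2 = 2.34 × 10^-3 M
pH = −log[H+] = −log(2.34 × 10^-3) = 2.63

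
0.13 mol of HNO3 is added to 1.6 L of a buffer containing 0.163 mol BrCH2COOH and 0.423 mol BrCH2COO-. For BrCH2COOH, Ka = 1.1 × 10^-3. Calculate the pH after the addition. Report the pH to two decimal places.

Added H+ converts BrCH2COO- to BrCH2COOH: BrCH2COOH → 0.293 mol, BrCH2COO- → 0.293 mol.
pKa = −log(1.1 × 10^-3) = 2.959
pH = pKa + log([A⁻]/[HA]) = 2.959 + log(0.293/0.293) = 2.959 +0.000

pH = 2.96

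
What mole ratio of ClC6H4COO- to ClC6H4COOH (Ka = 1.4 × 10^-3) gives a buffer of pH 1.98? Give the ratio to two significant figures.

ratio = 0.13

pKa = -log(1.4 × 10^-3) = 2.854
pH = pKa + log(r) ⇒ log(r) = 1.98 − 2.854 = -0.874
r = [ClC6H4COO-]/[ClC6H4COOH] = 10^(-0.874) = 0.134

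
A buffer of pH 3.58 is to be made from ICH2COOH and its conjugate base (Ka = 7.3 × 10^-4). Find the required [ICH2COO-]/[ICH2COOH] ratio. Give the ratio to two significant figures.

ratio = 2.8

pKa = -log(7.3 × 10^-4) = 3.137
pH = pKa + log(r) ⇒ log(r) = 3.58 − 3.137 = +0.443
r = [ICH2COO-]/[ICH2COOH] = 10^(+0.443) = 2.77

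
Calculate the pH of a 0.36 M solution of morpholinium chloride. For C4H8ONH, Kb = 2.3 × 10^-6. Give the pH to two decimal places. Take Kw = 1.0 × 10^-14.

C4H8ONH2+ is the conjugate acid of the weak base C4H8ONH.
Ka = Kw/Kb = 1.0×10^-14 / 2.3 × 10^-6 = 4.35 × 10^-9
Let x = [H+] at equilibrium. Ka = x²/(0.36 − x).
Since Ka ≪ C₀, x ≈ √(Ka·C₀) = 3.96 × 10^-5 M.
pH = −log(3.96 × 10^-5) = 4.40

pH = 4.40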